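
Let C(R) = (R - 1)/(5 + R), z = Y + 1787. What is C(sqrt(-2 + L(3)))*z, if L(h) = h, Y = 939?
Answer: 0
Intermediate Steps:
z = 2726 (z = 939 + 1787 = 2726)
C(R) = (-1 + R)/(5 + R)
C(sqrt(-2 + L(3)))*z = ((-1 + sqrt(-2 + 3))/(5 + sqrt(-2 + 3)))*2726 = ((-1 + sqrt(1))/(5 + sqrt(1)))*2726 = ((-1 + 1)/(5 + 1))*2726 = (0/6)*2726 = ((1/6)*0)*2726 = 0*2726 = 0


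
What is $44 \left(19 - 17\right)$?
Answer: $88$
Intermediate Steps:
$44 \left(19 - 17\right) = 44 \cdot 2 = 88$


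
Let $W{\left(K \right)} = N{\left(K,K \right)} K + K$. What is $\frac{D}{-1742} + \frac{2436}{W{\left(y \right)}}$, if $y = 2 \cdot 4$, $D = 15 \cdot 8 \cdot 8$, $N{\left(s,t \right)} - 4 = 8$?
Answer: $\frac{39843}{1742} \approx 22.872$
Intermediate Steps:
$N{\left(s,t \right)} = 12$ ($N{\left(s,t \right)} = 4 + 8 = 12$)
$D = 960$ ($D = 120 \cdot 8 = 960$)
$y = 8$
$W{\left(K \right)} = 13 K$ ($W{\left(K \right)} = 12 K + K = 13 K$)
$\frac{D}{-1742} + \frac{2436}{W{\left(y \right)}} = \frac{960}{-1742} + \frac{2436}{13 \cdot 8} = 960 \left(- \frac{1}{1742}\right) + \frac{2436}{104} = - \frac{480}{871} + 2436 \cdot \frac{1}{104} = - \frac{480}{871} + \frac{609}{26} = \frac{39843}{1742}$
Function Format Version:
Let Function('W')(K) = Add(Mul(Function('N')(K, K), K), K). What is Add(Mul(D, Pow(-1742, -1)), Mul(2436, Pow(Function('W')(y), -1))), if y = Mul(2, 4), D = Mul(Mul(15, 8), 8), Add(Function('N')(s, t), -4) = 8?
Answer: Rational(39843, 1742) ≈ 22.872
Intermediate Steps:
Function('N')(s, t) = 12 (Function('N')(s, t) = Add(4, 8) = 12)
D = 960 (D = Mul(120, 8) = 960)
y = 8
Function('W')(K) = Mul(13, K) (Function('W')(K) = Add(Mul(12, K), K) = Mul(13, K))
Add(Mul(D, Pow(-1742, -1)), Mul(2436, Pow(Function('W')(y), -1))) = Add(Mul(960, Pow(-1742, -1)), Mul(2436, Pow(Mul(13, 8), -1))) = Add(Mul(960, Rational(-1, 1742)), Mul(2436, Pow(104, -1))) = Add(Rational(-480, 871), Mul(2436, Rational(1, 104))) = Add(Rational(-480, 871), Rational(609, 26)) = Rational(39843, 1742)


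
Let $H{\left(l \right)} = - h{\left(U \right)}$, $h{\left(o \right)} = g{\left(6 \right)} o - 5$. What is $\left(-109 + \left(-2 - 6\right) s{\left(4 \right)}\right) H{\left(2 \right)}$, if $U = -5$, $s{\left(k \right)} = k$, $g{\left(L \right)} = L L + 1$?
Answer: $-26790$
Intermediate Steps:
$g{\left(L \right)} = 1 + L^{2}$ ($g{\left(L \right)} = L^{2} + 1 = 1 + L^{2}$)
$h{\left(o \right)} = -5 + 37 o$ ($h{\left(o \right)} = \left(1 + 6^{2}\right) o - 5 = \left(1 + 36\right) o - 5 = 37 o - 5 = -5 + 37 o$)
$H{\left(l \right)} = 190$ ($H{\left(l \right)} = - (-5 + 37 \left(-5\right)) = - (-5 - 185) = \left(-1\right) \left(-190\right) = 190$)
$\left(-109 + \left(-2 - 6\right) s{\left(4 \right)}\right) H{\left(2 \right)} = \left(-109 + \left(-2 - 6\right) 4\right) 190 = \left(-109 - 32\right) 190 = \left(-141\right) 190 = -26790$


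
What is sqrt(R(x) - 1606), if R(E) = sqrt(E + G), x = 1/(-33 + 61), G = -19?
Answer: sqrt(-314776 + 42*I*sqrt(413))/14 ≈ 0.054333 + 40.075*I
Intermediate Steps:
x = 1/28 ≈ 0.035714
R(E) = sqrt(-19 + E) (R(E) = sqrt(E - 19) = sqrt(-19 + E))
sqrt(R(x) - 1606) = sqrt(sqrt(-19 + 1/28) - 1606) = sqrt(sqrt(-531/28) - 1606) = sqrt(3*I*sqrt(413)/14 - 1606) = sqrt(-1606 + 3*I*sqrt(413)/14)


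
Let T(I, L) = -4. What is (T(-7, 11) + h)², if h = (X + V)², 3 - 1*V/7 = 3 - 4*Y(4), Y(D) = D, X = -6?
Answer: 126157824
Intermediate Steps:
V = 112 (V = 21 - 7*(3 - 4*4) = 21 - 7*(3 - 16) = 21 - 7*(-13) = 21 + 91 = 112)
h = 11236 (h = (-6 + 112)² = 106² = 11236)
(T(-7, 11) + h)² = (-4 + 11236)² = 11232² = 126157824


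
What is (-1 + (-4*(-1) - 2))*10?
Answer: 10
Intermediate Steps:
(-1 + (-4*(-1) - 2))*10 = (-1 + (4 - 2))*10 = (-1 + 2)*10 = 1*10 = 10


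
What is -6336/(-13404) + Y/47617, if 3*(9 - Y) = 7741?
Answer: 66808790/159564567 ≈ 0.41869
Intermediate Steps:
Y = -7714/3 (Y = 9 - ⅓*7741 = 9 - 7741/3 = -7714/3 ≈ -2571.3)
-6336/(-13404) + Y/47617 = -6336/(-13404) - 7714/3/47617 = -6336*(-1/13404) - 7714/3*1/47617 = 528/1117 - 7714/142851 = 66808790/159564567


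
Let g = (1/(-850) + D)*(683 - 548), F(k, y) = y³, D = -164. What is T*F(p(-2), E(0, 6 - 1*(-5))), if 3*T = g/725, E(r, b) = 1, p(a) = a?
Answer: -1254609/123250 ≈ -10.179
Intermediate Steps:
g = -3763827/170 (g = (1/(-850) - 164)*(683 - 548) = (-1/850 - 164)*135 = -139401/850*135 = -3763827/170 ≈ -22140.)
T = -1254609/123250 (T = (-3763827/170/725)/3 = (-3763827/170*1/725)/3 = (⅓)*(-3763827/123250) = -1254609/123250 ≈ -10.179)
T*F(p(-2), E(0, 6 - 1*(-5))) = -1254609/123250*1³ = -1254609/123250*1 = -1254609/123250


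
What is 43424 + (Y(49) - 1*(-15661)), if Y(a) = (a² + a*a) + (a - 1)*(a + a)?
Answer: 68591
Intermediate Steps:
Y(a) = 2*a² + 2*a*(-1 + a) (Y(a) = (a² + a²) + (-1 + a)*(2*a) = 2*a² + 2*a*(-1 + a))
43424 + (Y(49) - 1*(-15661)) = 43424 + (2*49*(-1 + 2*49) - 1*(-15661)) = 43424 + (2*49*(-1 + 98) + 15661) = 43424 + (2*49*97 + 15661) = 43424 + (9506 + 15661) = 43424 + 25167 = 68591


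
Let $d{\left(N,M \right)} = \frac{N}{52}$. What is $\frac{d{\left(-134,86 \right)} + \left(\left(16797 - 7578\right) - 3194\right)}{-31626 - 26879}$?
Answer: $- \frac{156583}{1521130} \approx -0.10294$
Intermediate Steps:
$d{\left(N,M \right)} = \frac{N}{52}$ ($d{\left(N,M \right)} = N \frac{1}{52} = \frac{N}{52}$)
$\frac{d{\left(-134,86 \right)} + \left(\left(16797 - 7578\right) - 3194\right)}{-31626 - 26879} = \frac{\frac{1}{52} \left(-134\right) + \left(\left(16797 - 7578\right) - 3194\right)}{-31626 - 26879} = \frac{- \frac{67}{26} + \left(9219 - 3194\right)}{-58505} = \left(- \frac{67}{26} + 6025\right) \left(- \frac{1}{58505}\right) = \frac{156583}{26} \left(- \frac{1}{58505}\right) = - \frac{156583}{1521130}$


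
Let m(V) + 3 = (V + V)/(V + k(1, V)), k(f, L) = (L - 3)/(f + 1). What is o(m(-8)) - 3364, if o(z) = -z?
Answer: -90779/27 ≈ -3362.2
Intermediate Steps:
k(f, L) = (-3 + L)/(1 + f)
m(V) = -3 + 2*V/(-3/2 + 3*V/2) (m(V) = -3 + (V + V)/(V + (-3 + V)/(1 + 1)) = -3 + (2*V)/(V + (-3 + V)/2) = -3 + (2*V)/(V + (-3/2 + V/2)) = -3 + (2*V)/(-3/2 + 3*V/2) = -3 + 2*V/(-3/2 + 3*V/2))
o(m(-8)) - 3364 = -(9 - 5*(-8))/(3*(-1 - 8)) - 3364 = -(9 + 40)/(3*(-9)) - 3364 = -(-1)*49/(3*9) - 3364 = -1*(-49/27) - 3364 = 49/27 - 3364 = -90779/27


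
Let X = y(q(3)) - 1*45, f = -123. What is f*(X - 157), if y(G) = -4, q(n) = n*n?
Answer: 25338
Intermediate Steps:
q(n) = n**2
X = -49 (X = -4 - 1*45 = -4 - 45 = -49)
f*(X - 157) = -123*(-49 - 157) = -123*(-206) = 25338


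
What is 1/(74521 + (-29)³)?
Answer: 1/50132 ≈ 1.9947e-5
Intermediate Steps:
1/(74521 + (-29)³) = 1/(74521 - 24389) = 1/50132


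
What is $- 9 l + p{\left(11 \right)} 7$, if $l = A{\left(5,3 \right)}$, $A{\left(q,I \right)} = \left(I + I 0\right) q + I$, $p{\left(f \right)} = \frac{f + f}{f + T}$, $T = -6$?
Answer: $- \frac{656}{5} \approx -131.2$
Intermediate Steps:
$p{\left(f \right)} = \frac{2 f}{-6 + f}$ ($p{\left(f \right)} = \frac{f + f}{f - 6} = \frac{2 f}{-6 + f}$)
$A{\left(q,I \right)} = I + I q$ ($A{\left(q,I \right)} = \left(I + 0\right) q + I = I q + I = I + I q$)
$l = 18$ ($l = 3 \left(1 + 5\right) = 3 \cdot 6 = 18$)
$- 9 l + p{\left(11 \right)} 7 = \left(-9\right) 18 + 2 \cdot 11 \frac{1}{-6 + 11} \cdot 7 = -162 + 2 \cdot 11 \cdot \frac{1}{5} \cdot 7 = -162 + \frac{22}{5} \cdot 7 = -162 + \frac{154}{5} = - \frac{656}{5}$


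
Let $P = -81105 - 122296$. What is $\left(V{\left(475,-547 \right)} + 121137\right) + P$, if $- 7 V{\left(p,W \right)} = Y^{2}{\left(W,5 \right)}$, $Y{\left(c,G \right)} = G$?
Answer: $- \frac{575873}{7} \approx -82268.0$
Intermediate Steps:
$P = -203401$ ($P = -81105 - 122296 = -203401$)
$V{\left(p,W \right)} = - \frac{25}{7}$ ($V{\left(p,W \right)} = - \frac{5^{2}}{7} = \left(- \frac{1}{7}\right) 25 = - \frac{25}{7}$)
$\left(V{\left(475,-547 \right)} + 121137\right) + P = \left(- \frac{25}{7} + 121137\right) - 203401 = \frac{847934}{7} - 203401 = - \frac{575873}{7}$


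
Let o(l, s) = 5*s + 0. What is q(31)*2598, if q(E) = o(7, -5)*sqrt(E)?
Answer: -64950*sqrt(31) ≈ -3.6163e+5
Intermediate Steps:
o(l, s) = 5*s
q(E) = -25*sqrt(E) (q(E) = (5*(-5))*sqrt(E) = -25*sqrt(E))
q(31)*2598 = -25*sqrt(31)*2598 = -64950*sqrt(31)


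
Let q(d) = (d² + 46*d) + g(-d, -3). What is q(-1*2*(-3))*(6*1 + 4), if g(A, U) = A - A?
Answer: 3120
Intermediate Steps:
g(A, U) = 0
q(d) = d² + 46*d (q(d) = (d² + 46*d) + 0 = d² + 46*d)
q(-1*2*(-3))*(6*1 + 4) = ((-1*2*(-3))*(46 - 1*2*(-3)))*(6*1 + 4) = ((-2*(-3))*(46 - 2*(-3)))*(6 + 4) = (6*(46 + 6))*10 = (6*52)*10 = 312*10 = 3120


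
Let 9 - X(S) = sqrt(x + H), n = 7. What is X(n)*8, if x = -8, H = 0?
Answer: 72 - 16*I*sqrt(2) ≈ 72.0 - 22.627*I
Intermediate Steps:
X(S) = 9 - 2*I*sqrt(2) (X(S) = 9 - sqrt(-8 + 0) = 9 - sqrt(-8) = 9 - 2*I*sqrt(2))
X(n)*8 = (9 - 2*I*sqrt(2))*8 = 72 - 16*I*sqrt(2)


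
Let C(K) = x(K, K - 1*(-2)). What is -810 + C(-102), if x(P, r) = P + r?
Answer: -1012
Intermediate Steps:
C(K) = 2 + 2*K (C(K) = K + (K - 1*(-2)) = K + (K + 2) = K + (2 + K) = 2 + 2*K)
-810 + C(-102) = -810 + (2 + 2*(-102)) = -810 + (2 - 204) = -810 - 202 = -1012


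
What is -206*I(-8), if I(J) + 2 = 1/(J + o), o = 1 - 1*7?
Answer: 2987/7 ≈ 426.71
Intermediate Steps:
o = -6 (o = 1 - 7 = -6)
I(J) = -2 + 1/(-6 + J) (I(J) = -2 + 1/(J - 6) = -2 + 1/(-6 + J))
-206*I(-8) = -206*(13 - 2*(-8))/(-6 - 8) = -206*(13 + 16)/(-14) = -(-103)*29/7 = -206*(-29/14) = 2987/7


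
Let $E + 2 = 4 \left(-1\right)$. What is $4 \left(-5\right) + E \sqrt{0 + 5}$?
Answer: $-20 - 6 \sqrt{5} \approx -33.416$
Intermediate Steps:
$E = -6$ ($E = -2 + 4 \left(-1\right) = -2 - 4 = -6$)
$4 \left(-5\right) + E \sqrt{0 + 5} = 4 \left(-5\right) - 6 \sqrt{0 + 5} = -20 - 6 \sqrt{5}$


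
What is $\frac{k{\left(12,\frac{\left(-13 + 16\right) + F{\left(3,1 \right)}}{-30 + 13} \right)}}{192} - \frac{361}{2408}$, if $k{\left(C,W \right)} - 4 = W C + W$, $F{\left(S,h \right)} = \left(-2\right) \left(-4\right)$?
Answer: $- \frac{56621}{327488} \approx -0.17289$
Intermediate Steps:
$F{\left(S,h \right)} = 8$
$k{\left(C,W \right)} = 4 + W + C W$ ($k{\left(C,W \right)} = 4 + \left(W C + W\right) = 4 + \left(C W + W\right) = 4 + \left(W + C W\right) = 4 + W + C W$)
$\frac{k{\left(12,\frac{\left(-13 + 16\right) + F{\left(3,1 \right)}}{-30 + 13} \right)}}{192} - \frac{361}{2408} = \frac{4 + \frac{\left(-13 + 16\right) + 8}{-30 + 13} + 12 \frac{\left(-13 + 16\right) + 8}{-30 + 13}}{192} - \frac{361}{2408} = \left(4 + \frac{3 + 8}{-17} + 12 \frac{3 + 8}{-17}\right) \frac{1}{192} - \frac{361}{2408} = \left(4 + 11 \left(- \frac{1}{17}\right) + 12 \cdot 11 \left(- \frac{1}{17}\right)\right) \frac{1}{192} - \frac{361}{2408} = \left(4 - \frac{11}{17} + 12 \left(- \frac{11}{17}\right)\right) \frac{1}{192} - \frac{361}{2408} = \left(4 - \frac{11}{17} - \frac{132}{17}\right) \frac{1}{192} - \frac{361}{2408} = \left(- \frac{75}{17}\right) \frac{1}{192} - \frac{361}{2408} = - \frac{25}{1088} - \frac{361}{2408} = - \frac{56621}{327488}$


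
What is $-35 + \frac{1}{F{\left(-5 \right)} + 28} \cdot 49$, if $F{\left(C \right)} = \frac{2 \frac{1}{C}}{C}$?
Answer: $- \frac{23345}{702} \approx -33.255$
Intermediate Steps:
$F{\left(C \right)} = \frac{2}{C^{2}}$
$-35 + \frac{1}{F{\left(-5 \right)} + 28} \cdot 49 = -35 + \frac{1}{\frac{2}{25} + 28} \cdot 49 = -35 + \frac{1}{\frac{702}{25}} \cdot 49 = -35 + \frac{25}{702} \cdot 49 = -35 + \frac{1225}{702} = - \frac{23345}{702}$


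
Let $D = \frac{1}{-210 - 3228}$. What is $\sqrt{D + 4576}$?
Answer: $\frac{\sqrt{6009733634}}{1146} \approx 67.646$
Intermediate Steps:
$D = - \frac{1}{3438}$ ($D = \frac{1}{-3438} = - \frac{1}{3438} \approx -0.00029087$)
$\sqrt{D + 4576} = \sqrt{- \frac{1}{3438} + 4576} = \sqrt{\frac{15732287}{3438}} = \frac{\sqrt{6009733634}}{1146}$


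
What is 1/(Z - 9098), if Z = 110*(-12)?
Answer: -1/10418 ≈ -9.5988e-5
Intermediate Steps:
Z = -1320
1/(Z - 9098) = 1/(-1320 - 9098) = 1/(-10418) = -1/10418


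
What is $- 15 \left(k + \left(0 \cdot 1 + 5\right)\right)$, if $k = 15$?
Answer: $-300$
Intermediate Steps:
$- 15 \left(k + \left(0 \cdot 1 + 5\right)\right) = - 15 \left(15 + \left(0 \cdot 1 + 5\right)\right) = - 15 \left(15 + \left(0 + 5\right)\right) = - 15 \left(15 + 5\right) = \left(-15\right) 20 = -300$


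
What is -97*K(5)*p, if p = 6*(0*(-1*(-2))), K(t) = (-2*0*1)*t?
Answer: 0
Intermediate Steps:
K(t) = 0 (K(t) = (0*1)*t = 0*t = 0)
p = 0 (p = 6*(0*2) = 6*0 = 0)
-97*K(5)*p = -97*0*0 = -0*0 = -1*0 = 0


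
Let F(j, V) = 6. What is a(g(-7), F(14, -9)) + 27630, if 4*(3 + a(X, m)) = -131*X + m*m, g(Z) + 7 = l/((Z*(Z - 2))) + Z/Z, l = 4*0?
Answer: 55665/2 ≈ 27833.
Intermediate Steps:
l = 0
g(Z) = -6 (g(Z) = -7 + (0/((Z*(Z - 2))) + Z/Z) = -7 + (0/((Z*(-2 + Z))) + 1) = -7 + (0*(1/(Z*(-2 + Z))) + 1) = -7 + (0 + 1) = -7 + 1 = -6)
a(X, m) = -3 - 131*X/4 + m²/4 (a(X, m) = -3 + (-131*X + m*m)/4 = -3 + (-131*X + m²)/4 = -3 + (m² - 131*X)/4 = -3 + (-131*X/4 + m²/4) = -3 - 131*X/4 + m²/4)
a(g(-7), F(14, -9)) + 27630 = (-3 - 131/4*(-6) + (¼)*6²) + 27630 = (-3 + 393/2 + (¼)*36) + 27630 = (-3 + 393/2 + 9) + 27630 = 405/2 + 27630 = 55665/2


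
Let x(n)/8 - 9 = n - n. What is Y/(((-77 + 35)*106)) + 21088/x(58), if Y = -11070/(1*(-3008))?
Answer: 5883366691/20087424 ≈ 292.89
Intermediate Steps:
x(n) = 72 (x(n) = 72 + 8*(n - n) = 72 + 8*0 = 72 + 0 = 72)
Y = 5535/1504 (Y = -11070/(-3008) = -11070*(-1/3008) = 5535/1504 ≈ 3.6802)
Y/(((-77 + 35)*106)) + 21088/x(58) = 5535/(1504*(((-77 + 35)*106))) + 21088/72 = 5535/(1504*((-42*106))) + 21088*(1/72) = (5535/1504)/(-4452) + 2636/9 = (5535/1504)*(-1/4452) + 2636/9 = -1845/2231936 + 2636/9 = 5883366691/20087424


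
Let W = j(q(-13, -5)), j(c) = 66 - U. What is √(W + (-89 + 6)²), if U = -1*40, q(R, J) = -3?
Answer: √6995 ≈ 83.636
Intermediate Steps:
U = -40
j(c) = 106 (j(c) = 66 - 1*(-40) = 66 + 40 = 106)
W = 106
√(W + (-89 + 6)²) = √(106 + (-89 + 6)²) = √(106 + (-83)²) = √(106 + 6889) = √6995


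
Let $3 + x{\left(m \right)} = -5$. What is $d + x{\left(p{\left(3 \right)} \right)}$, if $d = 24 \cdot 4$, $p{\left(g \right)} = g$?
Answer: $88$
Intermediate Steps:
$x{\left(m \right)} = -8$ ($x{\left(m \right)} = -3 - 5 = -8$)
$d = 96$
$d + x{\left(p{\left(3 \right)} \right)} = 96 - 8 = 88$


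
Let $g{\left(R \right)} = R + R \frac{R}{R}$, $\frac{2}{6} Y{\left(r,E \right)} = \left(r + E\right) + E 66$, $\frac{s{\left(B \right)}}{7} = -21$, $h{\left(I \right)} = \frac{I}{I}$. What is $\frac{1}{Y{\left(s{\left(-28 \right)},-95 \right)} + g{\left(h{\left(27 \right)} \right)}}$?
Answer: $- \frac{1}{19534} \approx -5.1193 \cdot 10^{-5}$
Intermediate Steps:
$h{\left(I \right)} = 1$
$s{\left(B \right)} = -147$ ($s{\left(B \right)} = 7 \left(-21\right) = -147$)
$Y{\left(r,E \right)} = 3 r + 201 E$ ($Y{\left(r,E \right)} = 3 \left(\left(r + E\right) + E 66\right) = 3 \left(\left(E + r\right) + 66 E\right) = 3 \left(r + 67 E\right) = 3 r + 201 E$)
$g{\left(R \right)} = 2 R$ ($g{\left(R \right)} = R + R 1 = R + R = 2 R$)
$\frac{1}{Y{\left(s{\left(-28 \right)},-95 \right)} + g{\left(h{\left(27 \right)} \right)}} = \frac{1}{\left(3 \left(-147\right) + 201 \left(-95\right)\right) + 2 \cdot 1} = \frac{1}{\left(-441 - 19095\right) + 2} = \frac{1}{-19536 + 2} = \frac{1}{-19534} = - \frac{1}{19534}$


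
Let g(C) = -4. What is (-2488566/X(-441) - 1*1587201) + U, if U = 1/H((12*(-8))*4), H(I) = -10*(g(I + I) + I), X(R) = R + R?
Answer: -903666689533/570360 ≈ -1.5844e+6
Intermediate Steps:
X(R) = 2*R
H(I) = 40 - 10*I (H(I) = -10*(-4 + I) = 40 - 10*I)
U = 1/3880 (U = 1/(40 - 10*12*(-8)*4) = 1/(40 - (-960)*4) = 1/(40 - 10*(-384)) = 1/(40 + 3840) = 1/3880 ≈ 0.00025773)
(-2488566/X(-441) - 1*1587201) + U = (-2488566/(2*(-441)) - 1*1587201) + 1/3880 = (-2488566/(-882) - 1587201) + 1/3880 = (-2488566*(-1/882) - 1587201) + 1/3880 = (414761/147 - 1587201) + 1/3880 = -232903786/147 + 1/3880 = -903666689533/570360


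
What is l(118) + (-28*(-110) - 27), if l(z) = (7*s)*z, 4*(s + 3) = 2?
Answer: 988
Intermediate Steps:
s = -5/2 (s = -3 + (1/4)*2 = -3 + 1/2 = -5/2 ≈ -2.5000)
l(z) = -35*z/2 (l(z) = (7*(-5/2))*z = -35*z/2)
l(118) + (-28*(-110) - 27) = -35/2*118 + (-28*(-110) - 27) = -2065 + (3080 - 27) = -2065 + 3053 = 988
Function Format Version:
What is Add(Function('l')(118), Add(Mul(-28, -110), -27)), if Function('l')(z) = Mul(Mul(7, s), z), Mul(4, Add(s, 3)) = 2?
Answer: 988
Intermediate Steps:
s = Rational(-5, 2) (s = Add(-3, Mul(Rational(1, 4), 2)) = Add(-3, Rational(1, 2)) = Rational(-5, 2) ≈ -2.5000)
Function('l')(z) = Mul(Rational(-35, 2), z) (Function('l')(z) = Mul(Mul(7, Rational(-5, 2)), z) = Mul(Rational(-35, 2), z))
Add(Function('l')(118), Add(Mul(-28, -110), -27)) = Add(Mul(Rational(-35, 2), 118), Add(Mul(-28, -110), -27)) = Add(-2065, Add(3080, -27)) = Add(-2065, 3053) = 988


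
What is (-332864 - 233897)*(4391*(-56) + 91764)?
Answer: 87356006452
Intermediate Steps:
(-332864 - 233897)*(4391*(-56) + 91764) = -566761*(-245896 + 91764) = -566761*(-154132) = 87356006452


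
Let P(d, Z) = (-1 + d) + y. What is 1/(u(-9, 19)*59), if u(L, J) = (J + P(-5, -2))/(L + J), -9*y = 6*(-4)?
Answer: 30/2773 ≈ 0.010819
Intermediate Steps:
y = 8/3 (y = -2*(-4)/3 = -⅑*(-24) = 8/3 ≈ 2.6667)
P(d, Z) = 5/3 + d (P(d, Z) = (-1 + d) + 8/3 = 5/3 + d)
u(L, J) = (-10/3 + J)/(J + L) (u(L, J) = (J + (5/3 - 5))/(L + J) = (J - 10/3)/(J + L) = (-10/3 + J)/(J + L))
1/(u(-9, 19)*59) = 1/(((-10/3 + 19)/(19 - 9))*59) = 1/(((47/3)/10)*59) = 1/(((⅒)*(47/3))*59) = 1/((47/30)*59) = 1/(2773/30) = 30/2773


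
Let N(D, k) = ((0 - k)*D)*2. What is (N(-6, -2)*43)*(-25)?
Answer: 25800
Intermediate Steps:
N(D, k) = -2*D*k (N(D, k) = ((-k)*D)*2 = -D*k*2 = -2*D*k)
(N(-6, -2)*43)*(-25) = (-2*(-6)*(-2)*43)*(-25) = -24*43*(-25) = -1032*(-25) = 25800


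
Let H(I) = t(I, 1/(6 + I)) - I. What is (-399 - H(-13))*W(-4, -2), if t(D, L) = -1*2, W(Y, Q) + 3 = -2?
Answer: 2050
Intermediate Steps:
W(Y, Q) = -5 (W(Y, Q) = -3 - 2 = -5)
t(D, L) = -2
H(I) = -2 - I
(-399 - H(-13))*W(-4, -2) = (-399 - (-2 - 1*(-13)))*(-5) = (-399 - (-2 + 13))*(-5) = (-399 - 1*11)*(-5) = (-399 - 11)*(-5) = -410*(-5) = 2050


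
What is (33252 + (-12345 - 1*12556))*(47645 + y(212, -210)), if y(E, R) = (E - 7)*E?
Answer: 760817855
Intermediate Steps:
y(E, R) = E*(-7 + E) (y(E, R) = (-7 + E)*E = E*(-7 + E))
(33252 + (-12345 - 1*12556))*(47645 + y(212, -210)) = (33252 + (-12345 - 1*12556))*(47645 + 212*(-7 + 212)) = (33252 + (-12345 - 12556))*(47645 + 212*205) = (33252 - 24901)*(47645 + 43460) = 8351*91105 = 760817855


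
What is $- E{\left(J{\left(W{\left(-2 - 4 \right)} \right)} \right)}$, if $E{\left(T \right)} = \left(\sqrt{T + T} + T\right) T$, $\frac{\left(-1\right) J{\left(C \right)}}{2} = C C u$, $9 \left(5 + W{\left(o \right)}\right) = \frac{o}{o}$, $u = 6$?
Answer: $- \frac{59969536}{729} + \frac{681472 i \sqrt{6}}{243} \approx -82263.0 + 6869.4 i$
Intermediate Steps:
$W{\left(o \right)} = - \frac{44}{9}$ ($W{\left(o \right)} = -5 + \frac{o \frac{1}{o}}{9} = -5 + \frac{1}{9} \cdot 1 = -5 + \frac{1}{9} = - \frac{44}{9}$)
$J{\left(C \right)} = - 12 C^{2}$ ($J{\left(C \right)} = - 2 C C 6 = - 2 C^{2} \cdot 6 = - 2 \cdot 6 C^{2} = - 12 C^{2}$)
$E{\left(T \right)} = T \left(T + \sqrt{2} \sqrt{T}\right)$ ($E{\left(T \right)} = \left(\sqrt{2 T} + T\right) T = \left(\sqrt{2} \sqrt{T} + T\right) T = \left(T + \sqrt{2} \sqrt{T}\right) T = T \left(T + \sqrt{2} \sqrt{T}\right)$)
$- E{\left(J{\left(W{\left(-2 - 4 \right)} \right)} \right)} = - (\left(- 12 \left(- \frac{44}{9}\right)^{2}\right)^{2} + \sqrt{2} \left(- 12 \left(- \frac{44}{9}\right)^{2}\right)^{\frac{3}{2}}) = - (\left(\left(-12\right) \frac{1936}{81}\right)^{2} + \sqrt{2} \left(\left(-12\right) \frac{1936}{81}\right)^{\frac{3}{2}}) = - (\left(- \frac{7744}{27}\right)^{2} + \sqrt{2} \left(- \frac{7744}{27}\right)^{\frac{3}{2}}) = - (\frac{59969536}{729} + \sqrt{2} \left(- \frac{681472 i \sqrt{3}}{243}\right)) = - (\frac{59969536}{729} - \frac{681472 i \sqrt{6}}{243}) = - \frac{59969536}{729} + \frac{681472 i \sqrt{6}}{243}$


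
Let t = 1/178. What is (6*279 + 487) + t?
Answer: 384659/178 ≈ 2161.0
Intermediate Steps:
t = 1/178 ≈ 0.0056180
(6*279 + 487) + t = (6*279 + 487) + 1/178 = (1674 + 487) + 1/178 = 2161 + 1/178 = 384659/178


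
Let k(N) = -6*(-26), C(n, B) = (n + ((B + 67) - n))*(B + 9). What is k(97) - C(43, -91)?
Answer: -1812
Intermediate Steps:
C(n, B) = (9 + B)*(67 + B) (C(n, B) = (n + ((67 + B) - n))*(9 + B) = (n + (67 + B - n))*(9 + B) = (67 + B)*(9 + B) = (9 + B)*(67 + B))
k(N) = 156
k(97) - C(43, -91) = 156 - (603 + (-91)**2 + 76*(-91)) = 156 - (603 + 8281 - 6916) = 156 - 1*1968 = 156 - 1968 = -1812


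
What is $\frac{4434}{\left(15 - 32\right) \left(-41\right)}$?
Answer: $\frac{4434}{697} \approx 6.3615$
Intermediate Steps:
$\frac{4434}{\left(15 - 32\right) \left(-41\right)} = \frac{4434}{\left(-17\right) \left(-41\right)} = \frac{4434}{697}$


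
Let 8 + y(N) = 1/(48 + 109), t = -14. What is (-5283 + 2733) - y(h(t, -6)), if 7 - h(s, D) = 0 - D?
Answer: -399095/157 ≈ -2542.0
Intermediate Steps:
h(s, D) = 7 + D (h(s, D) = 7 - (0 - D) = 7 - (-1)*D = 7 + D)
y(N) = -1255/157 (y(N) = -8 + 1/(48 + 109) = -8 + 1/157 = -1255/157)
(-5283 + 2733) - y(h(t, -6)) = (-5283 + 2733) - 1*(-1255/157) = -2550 + 1255/157 = -399095/157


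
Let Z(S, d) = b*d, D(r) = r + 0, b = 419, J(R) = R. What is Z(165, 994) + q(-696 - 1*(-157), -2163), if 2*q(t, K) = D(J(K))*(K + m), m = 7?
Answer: 2748200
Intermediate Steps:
D(r) = r
Z(S, d) = 419*d
q(t, K) = K*(7 + K)/2 (q(t, K) = (K*(K + 7))/2 = (K*(7 + K))/2 = K*(7 + K)/2)
Z(165, 994) + q(-696 - 1*(-157), -2163) = 419*994 + (½)*(-2163)*(7 - 2163) = 416486 + (½)*(-2163)*(-2156) = 416486 + 2331714 = 2748200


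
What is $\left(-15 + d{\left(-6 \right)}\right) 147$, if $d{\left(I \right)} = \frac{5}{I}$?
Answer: $- \frac{4655}{2} \approx -2327.5$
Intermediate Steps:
$\left(-15 + d{\left(-6 \right)}\right) 147 = \left(-15 + \frac{5}{-6}\right) 147 = \left(-15 + 5 \left(- \frac{1}{6}\right)\right) 147 = \left(-15 - \frac{5}{6}\right) 147 = \left(- \frac{95}{6}\right) 147 = - \frac{4655}{2}$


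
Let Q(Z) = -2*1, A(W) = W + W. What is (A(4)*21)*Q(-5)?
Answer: -336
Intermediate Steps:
A(W) = 2*W
Q(Z) = -2
(A(4)*21)*Q(-5) = ((2*4)*21)*(-2) = (8*21)*(-2) = 168*(-2) = -336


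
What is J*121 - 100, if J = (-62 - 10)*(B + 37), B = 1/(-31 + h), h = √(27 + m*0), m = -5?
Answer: -150446312/467 + 13068*√3/467 ≈ -3.2211e+5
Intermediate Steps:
h = 3*√3 (h = √(27 - 5*0) = √(27 + 0) = √27 = 3*√3 ≈ 5.1962)
B = 1/(-31 + 3*√3) ≈ -0.038754
J = -1242972/467 + 108*√3/467 (J = (-62 - 10)*((-31/934 - 3*√3/934) + 37) = -72*(34527/934 - 3*√3/934) = -1242972/467 + 108*√3/467 ≈ -2661.2)
J*121 - 100 = (-1242972/467 + 108*√3/467)*121 - 100 = (-150399612/467 + 13068*√3/467) - 100 = -150446312/467 + 13068*√3/467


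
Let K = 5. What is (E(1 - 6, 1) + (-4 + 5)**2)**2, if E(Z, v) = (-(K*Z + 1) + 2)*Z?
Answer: 16641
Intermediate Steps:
E(Z, v) = Z*(1 - 5*Z) (E(Z, v) = (-(5*Z + 1) + 2)*Z = (-(1 + 5*Z) + 2)*Z = ((-1 - 5*Z) + 2)*Z = (1 - 5*Z)*Z = Z*(1 - 5*Z))
(E(1 - 6, 1) + (-4 + 5)**2)**2 = ((1 - 6)*(1 - 5*(1 - 6)) + (-4 + 5)**2)**2 = (-5*(1 - 5*(-5)) + 1**2)**2 = (-5*(1 + 25) + 1)**2 = (-5*26 + 1)**2 = (-130 + 1)**2 = (-129)**2 = 16641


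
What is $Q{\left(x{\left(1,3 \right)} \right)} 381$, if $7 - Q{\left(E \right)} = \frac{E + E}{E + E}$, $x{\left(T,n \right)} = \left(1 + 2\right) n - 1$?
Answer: $2286$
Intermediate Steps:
$x{\left(T,n \right)} = -1 + 3 n$ ($x{\left(T,n \right)} = 3 n - 1 = -1 + 3 n$)
$Q{\left(E \right)} = 6$ ($Q{\left(E \right)} = 7 - \frac{E + E}{E + E} = 7 - \frac{2 E}{2 E} = 7 - 2 E \frac{1}{2 E} = 7 - 1 = 6$)
$Q{\left(x{\left(1,3 \right)} \right)} 381 = 6 \cdot 381 = 2286$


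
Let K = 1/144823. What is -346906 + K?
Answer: -50239967637/144823 ≈ -3.4691e+5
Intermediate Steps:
K = 1/144823 ≈ 6.9050e-6
-346906 + K = -346906 + 1/144823 = -50239967637/144823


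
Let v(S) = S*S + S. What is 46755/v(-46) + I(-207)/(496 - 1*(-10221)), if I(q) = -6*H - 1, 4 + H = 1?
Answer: 11135745/492982 ≈ 22.589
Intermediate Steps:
H = -3 (H = -4 + 1 = -3)
v(S) = S + S**2 (v(S) = S**2 + S = S + S**2)
I(q) = 17 (I(q) = -6*(-3) - 1 = 18 - 1 = 17)
46755/v(-46) + I(-207)/(496 - 1*(-10221)) = 46755/((-46*(1 - 46))) + 17/(496 - 1*(-10221)) = 46755/((-46*(-45))) + 17/(496 + 10221) = 46755/2070 + 17/10717 = 46755*(1/2070) + 17*(1/10717) = 1039/46 + 17/10717 = 11135745/492982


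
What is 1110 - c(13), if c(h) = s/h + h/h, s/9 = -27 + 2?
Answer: 14642/13 ≈ 1126.3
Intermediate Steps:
s = -225 (s = 9*(-27 + 2) = 9*(-25) = -225)
c(h) = 1 - 225/h (c(h) = -225/h + h/h = -225/h + 1 = 1 - 225/h)
1110 - c(13) = 1110 - (-225 + 13)/13 = 1110 - (-212)/13 = 1110 - 1*(-212/13) = 1110 + 212/13 = 14642/13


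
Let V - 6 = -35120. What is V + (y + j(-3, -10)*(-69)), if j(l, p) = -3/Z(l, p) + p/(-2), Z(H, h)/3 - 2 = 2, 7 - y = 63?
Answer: -141991/4 ≈ -35498.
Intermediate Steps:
y = -56 (y = 7 - 1*63 = 7 - 63 = -56)
V = -35114 (V = 6 - 35120 = -35114)
Z(H, h) = 12 (Z(H, h) = 6 + 3*2 = 6 + 6 = 12)
j(l, p) = -¼ - p/2 (j(l, p) = -3/12 + p/(-2) = -3*1/12 + p*(-½) = -¼ - p/2)
V + (y + j(-3, -10)*(-69)) = -35114 + (-56 + (-¼ - ½*(-10))*(-69)) = -35114 + (-56 + (-¼ + 5)*(-69)) = -35114 + (-56 + (19/4)*(-69)) = -35114 + (-56 - 1311/4) = -35114 - 1535/4 = -141991/4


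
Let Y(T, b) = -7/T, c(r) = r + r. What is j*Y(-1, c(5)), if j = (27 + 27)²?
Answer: 20412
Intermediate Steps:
c(r) = 2*r
j = 2916 (j = 54² = 2916)
j*Y(-1, c(5)) = 2916*(-7/(-1)) = 2916*(-7*(-1)) = 2916*7 = 20412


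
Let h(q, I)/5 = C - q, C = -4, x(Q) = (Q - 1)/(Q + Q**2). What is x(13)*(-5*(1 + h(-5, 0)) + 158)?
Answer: 768/91 ≈ 8.4396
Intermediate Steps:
x(Q) = (-1 + Q)/(Q + Q**2)
h(q, I) = -20 - 5*q (h(q, I) = 5*(-4 - q) = -20 - 5*q)
x(13)*(-5*(1 + h(-5, 0)) + 158) = ((-1 + 13)/(13*(1 + 13)))*(-5*(1 + (-20 - 5*(-5))) + 158) = ((1/13)*12/14)*(-5*(1 + (-20 + 25)) + 158) = ((1/13)*(1/14)*12)*(-5*(1 + 5) + 158) = 6*(-5*6 + 158)/91 = 6*(-30 + 158)/91 = (6/91)*128 = 768/91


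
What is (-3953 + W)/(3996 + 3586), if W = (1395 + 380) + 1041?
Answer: -1137/7582 ≈ -0.14996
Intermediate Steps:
W = 2816 (W = 1775 + 1041 = 2816)
(-3953 + W)/(3996 + 3586) = (-3953 + 2816)/(3996 + 3586) = -1137/7582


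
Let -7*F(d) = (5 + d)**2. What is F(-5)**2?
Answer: 0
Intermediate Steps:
F(d) = -(5 + d)**2/7
F(-5)**2 = (-(5 - 5)**2/7)**2 = (-1/7*0**2)**2 = (-1/7*0)**2 = 0**2 = 0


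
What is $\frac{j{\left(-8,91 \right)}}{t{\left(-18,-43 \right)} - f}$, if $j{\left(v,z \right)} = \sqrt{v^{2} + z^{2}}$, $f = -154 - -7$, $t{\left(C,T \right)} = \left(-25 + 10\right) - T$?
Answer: $\frac{\sqrt{8345}}{175} \approx 0.52201$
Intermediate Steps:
$t{\left(C,T \right)} = -15 - T$
$f = -147$ ($f = -154 + 7 = -147$)
$\frac{j{\left(-8,91 \right)}}{t{\left(-18,-43 \right)} - f} = \frac{\sqrt{\left(-8\right)^{2} + 91^{2}}}{\left(-15 - -43\right) - -147} = \frac{\sqrt{64 + 8281}}{\left(-15 + 43\right) + 147} = \frac{\sqrt{8345}}{28 + 147} = \frac{\sqrt{8345}}{175}$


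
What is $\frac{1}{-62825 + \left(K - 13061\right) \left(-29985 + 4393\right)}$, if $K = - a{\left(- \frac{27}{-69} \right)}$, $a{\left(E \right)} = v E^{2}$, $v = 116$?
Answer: $\frac{529}{177029240255} \approx 2.9882 \cdot 10^{-9}$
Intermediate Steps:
$a{\left(E \right)} = 116 E^{2}$
$K = - \frac{9396}{529}$ ($K = - 116 \left(- \frac{27}{-69}\right)^{2} = - 116 \left(\left(-27\right) \left(- \frac{1}{69}\right)\right)^{2} = - 116 \left(\frac{9}{23}\right)^{2} = - \frac{116 \cdot 81}{529} = \left(-1\right) \frac{9396}{529} = - \frac{9396}{529} \approx -17.762$)
$\frac{1}{-62825 + \left(K - 13061\right) \left(-29985 + 4393\right)} = \frac{1}{-62825 + \left(- \frac{9396}{529} - 13061\right) \left(-29985 + 4393\right)} = \frac{1}{-62825 - - \frac{177062474680}{529}} = \frac{1}{-62825 + \frac{177062474680}{529}} = \frac{1}{\frac{177029240255}{529}} = \frac{529}{177029240255}$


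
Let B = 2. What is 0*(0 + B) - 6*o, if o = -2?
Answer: 12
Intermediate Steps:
0*(0 + B) - 6*o = 0*(0 + 2) - 6*(-2) = 0*2 + 12 = 0 + 12 = 12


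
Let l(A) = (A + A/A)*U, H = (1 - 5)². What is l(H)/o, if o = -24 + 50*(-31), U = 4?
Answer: -34/787 ≈ -0.043202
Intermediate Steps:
H = 16 (H = (-4)² = 16)
l(A) = 4 + 4*A (l(A) = (A + A/A)*4 = (A + 1)*4 = (1 + A)*4 = 4 + 4*A)
o = -1574 (o = -24 - 1550 = -1574)
l(H)/o = (4 + 4*16)/(-1574) = (4 + 64)*(-1/1574) = 68*(-1/1574) = -34/787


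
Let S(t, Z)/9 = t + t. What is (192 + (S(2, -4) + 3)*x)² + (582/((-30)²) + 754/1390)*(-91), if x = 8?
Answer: 5293977437/20850 ≈ 2.5391e+5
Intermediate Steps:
S(t, Z) = 18*t (S(t, Z) = 9*(t + t) = 9*(2*t) = 18*t)
(192 + (S(2, -4) + 3)*x)² + (582/((-30)²) + 754/1390)*(-91) = (192 + (18*2 + 3)*8)² + (582/((-30)²) + 754/1390)*(-91) = (192 + (36 + 3)*8)² + (582/900 + 754*(1/1390))*(-91) = (192 + 39*8)² + (582*(1/900) + 377/695)*(-91) = (192 + 312)² + (97/150 + 377/695)*(-91) = 504² + (24793/20850)*(-91) = 254016 - 2256163/20850 = 5293977437/20850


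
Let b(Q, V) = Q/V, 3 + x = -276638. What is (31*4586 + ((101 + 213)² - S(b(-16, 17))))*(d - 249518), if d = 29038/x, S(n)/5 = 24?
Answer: -16610780432484792/276641 ≈ -6.0045e+10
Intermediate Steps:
x = -276641 (x = -3 - 276638 = -276641)
S(n) = 120 (S(n) = 5*24 = 120)
d = -29038/276641 (d = 29038/(-276641) = 29038*(-1/276641) = -29038/276641 ≈ -0.10497)
(31*4586 + ((101 + 213)² - S(b(-16, 17))))*(d - 249518) = (31*4586 + ((101 + 213)² - 1*120))*(-29038/276641 - 249518) = (142166 + (314² - 120))*(-69026938076/276641) = (142166 + (98596 - 120))*(-69026938076/276641) = (142166 + 98476)*(-69026938076/276641) = 240642*(-69026938076/276641) = -16610780432484792/276641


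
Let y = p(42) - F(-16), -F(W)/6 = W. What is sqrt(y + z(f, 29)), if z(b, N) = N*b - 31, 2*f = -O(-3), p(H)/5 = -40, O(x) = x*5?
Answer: I*sqrt(438)/2 ≈ 10.464*I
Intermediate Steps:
O(x) = 5*x
p(H) = -200 (p(H) = 5*(-40) = -200)
F(W) = -6*W
f = 15/2 (f = (-5*(-3))/2 = (-1*(-15))/2 = (1/2)*15 = 15/2 ≈ 7.5000)
z(b, N) = -31 + N*b
y = -296 (y = -200 - (-6)*(-16) = -200 - 1*96 = -200 - 96 = -296)
sqrt(y + z(f, 29)) = sqrt(-296 + (-31 + 29*(15/2))) = sqrt(-296 + (-31 + 435/2)) = sqrt(-296 + 373/2) = sqrt(-219/2) = I*sqrt(438)/2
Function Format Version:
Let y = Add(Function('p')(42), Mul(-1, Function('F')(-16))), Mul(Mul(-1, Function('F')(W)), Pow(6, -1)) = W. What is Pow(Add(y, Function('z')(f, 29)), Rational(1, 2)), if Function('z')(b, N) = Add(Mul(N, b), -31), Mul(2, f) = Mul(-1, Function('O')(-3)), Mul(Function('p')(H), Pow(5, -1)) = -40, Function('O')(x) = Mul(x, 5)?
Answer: Mul(Rational(1, 2), I, Pow(438, Rational(1, 2))) ≈ Mul(10.464, I)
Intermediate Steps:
Function('O')(x) = Mul(5, x)
Function('p')(H) = -200 (Function('p')(H) = Mul(5, -40) = -200)
Function('F')(W) = Mul(-6, W)
f = Rational(15, 2) (f = Mul(Rational(1, 2), Mul(-1, Mul(5, -3))) = Mul(Rational(1, 2), Mul(-1, -15)) = Mul(Rational(1, 2), 15) = Rational(15, 2) ≈ 7.5000)
Function('z')(b, N) = Add(-31, Mul(N, b))
y = -296 (y = Add(-200, Mul(-1, Mul(-6, -16))) = Add(-200, Mul(-1, 96)) = Add(-200, -96) = -296)
Pow(Add(y, Function('z')(f, 29)), Rational(1, 2)) = Pow(Add(-296, Add(-31, Mul(29, Rational(15, 2)))), Rational(1, 2)) = Pow(Add(-296, Add(-31, Rational(435, 2))), Rational(1, 2)) = Pow(Add(-296, Rational(373, 2)), Rational(1, 2)) = Pow(Rational(-219, 2), Rational(1, 2)) = Mul(Rational(1, 2), I, Pow(438, Rational(1, 2)))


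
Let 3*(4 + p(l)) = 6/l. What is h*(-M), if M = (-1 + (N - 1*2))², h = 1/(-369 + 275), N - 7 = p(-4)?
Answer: 1/376 ≈ 0.0026596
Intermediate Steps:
p(l) = -4 + 2/l (p(l) = -4 + (6/l)/3 = -4 + 2/l)
N = 5/2 (N = 7 + (-4 + 2/(-4)) = 7 + (-4 + 2*(-¼)) = 7 + (-4 - ½) = 7 - 9/2 = 5/2 ≈ 2.5000)
h = -1/94 (h = 1/(-94) = -1/94 ≈ -0.010638)
M = ¼ (M = (-1 + (5/2 - 1*2))² = (-1 + (5/2 - 2))² = (-1 + ½)² = (-½)² = ¼ ≈ 0.25000)
h*(-M) = -(-1)/(94*4) = -1/94*(-¼) = 1/376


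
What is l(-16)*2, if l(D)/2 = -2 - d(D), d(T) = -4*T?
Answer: -264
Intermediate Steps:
l(D) = -4 + 8*D (l(D) = 2*(-2 - (-4)*D) = 2*(-2 + 4*D) = -4 + 8*D)
l(-16)*2 = (-4 + 8*(-16))*2 = (-4 - 128)*2 = -132*2 = -264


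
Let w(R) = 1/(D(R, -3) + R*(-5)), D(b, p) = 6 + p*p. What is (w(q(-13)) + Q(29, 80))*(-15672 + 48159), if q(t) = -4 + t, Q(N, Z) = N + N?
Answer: 188457087/100 ≈ 1.8846e+6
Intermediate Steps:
Q(N, Z) = 2*N
D(b, p) = 6 + p²
w(R) = 1/(15 - 5*R) (w(R) = 1/((6 + (-3)²) + R*(-5)) = 1/((6 + 9) - 5*R) = 1/(15 - 5*R))
(w(q(-13)) + Q(29, 80))*(-15672 + 48159) = (1/(5*(3 - (-4 - 13))) + 2*29)*(-15672 + 48159) = (1/(5*(3 - 1*(-17))) + 58)*32487 = (1/(5*(3 + 17)) + 58)*32487 = ((⅕)/20 + 58)*32487 = ((⅕)*(1/20) + 58)*32487 = (1/100 + 58)*32487 = (5801/100)*32487 = 188457087/100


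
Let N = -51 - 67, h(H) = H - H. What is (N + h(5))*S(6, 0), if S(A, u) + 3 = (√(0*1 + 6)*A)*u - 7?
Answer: 1180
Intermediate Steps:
h(H) = 0
N = -118
S(A, u) = -10 + A*u*√6 (S(A, u) = -3 + ((√(0*1 + 6)*A)*u - 7) = -3 + ((√(0 + 6)*A)*u - 7) = -3 + ((√6*A)*u - 7) = -3 + ((A*√6)*u - 7) = -3 + (A*u*√6 - 7) = -3 + (-7 + A*u*√6) = -10 + A*u*√6)
(N + h(5))*S(6, 0) = (-118 + 0)*(-10 + 6*0*√6) = -118*(-10 + 0) = -118*(-10) = 1180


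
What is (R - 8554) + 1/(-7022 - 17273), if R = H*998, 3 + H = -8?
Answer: -474529941/24295 ≈ -19532.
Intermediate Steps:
H = -11 (H = -3 - 8 = -11)
R = -10978 (R = -11*998 = -10978)
(R - 8554) + 1/(-7022 - 17273) = (-10978 - 8554) + 1/(-7022 - 17273) = -19532 + 1/(-24295) = -19532 - 1/24295 = -474529941/24295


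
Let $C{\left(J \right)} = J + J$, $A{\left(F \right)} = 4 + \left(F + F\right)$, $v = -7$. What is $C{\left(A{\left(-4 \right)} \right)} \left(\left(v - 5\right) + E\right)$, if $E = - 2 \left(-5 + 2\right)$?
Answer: $48$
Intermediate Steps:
$E = 6$ ($E = \left(-2\right) \left(-3\right) = 6$)
$A{\left(F \right)} = 4 + 2 F$
$C{\left(J \right)} = 2 J$
$C{\left(A{\left(-4 \right)} \right)} \left(\left(v - 5\right) + E\right) = 2 \left(4 + 2 \left(-4\right)\right) \left(\left(-7 - 5\right) + 6\right) = 2 \left(4 - 8\right) \left(\left(-7 - 5\right) + 6\right) = 2 \left(-4\right) \left(-12 + 6\right) = \left(-8\right) \left(-6\right) = 48$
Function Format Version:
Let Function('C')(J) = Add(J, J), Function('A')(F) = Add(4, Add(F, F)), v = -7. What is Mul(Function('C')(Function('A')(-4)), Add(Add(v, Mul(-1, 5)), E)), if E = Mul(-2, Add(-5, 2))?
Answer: 48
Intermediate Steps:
E = 6 (E = Mul(-2, -3) = 6)
Function('A')(F) = Add(4, Mul(2, F))
Function('C')(J) = Mul(2, J)
Mul(Function('C')(Function('A')(-4)), Add(Add(v, Mul(-1, 5)), E)) = Mul(Mul(2, Add(4, Mul(2, -4))), Add(Add(-7, Mul(-1, 5)), 6)) = Mul(Mul(2, Add(4, -8)), Add(Add(-7, -5), 6)) = Mul(Mul(2, -4), Add(-12, 6)) = Mul(-8, -6) = 48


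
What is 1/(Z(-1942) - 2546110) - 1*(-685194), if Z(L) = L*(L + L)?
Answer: 3423652673893/4996618 ≈ 6.8519e+5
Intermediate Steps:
Z(L) = 2*L**2 (Z(L) = L*(2*L) = 2*L**2)
1/(Z(-1942) - 2546110) - 1*(-685194) = 1/(2*(-1942)**2 - 2546110) - 1*(-685194) = 1/(2*3771364 - 2546110) + 685194 = 1/(7542728 - 2546110) + 685194 = 1/4996618 + 685194 = 3423652673893/4996618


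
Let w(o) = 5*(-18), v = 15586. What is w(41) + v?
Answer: 15496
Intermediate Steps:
w(o) = -90
w(41) + v = -90 + 15586 = 15496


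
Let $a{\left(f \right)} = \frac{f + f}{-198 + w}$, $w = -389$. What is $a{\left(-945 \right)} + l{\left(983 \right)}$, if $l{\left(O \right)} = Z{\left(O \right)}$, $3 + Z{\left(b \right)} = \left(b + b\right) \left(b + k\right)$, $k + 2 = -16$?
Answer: $\frac{1113650659}{587} \approx 1.8972 \cdot 10^{6}$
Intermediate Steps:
$k = -18$ ($k = -2 - 16 = -18$)
$Z{\left(b \right)} = -3 + 2 b \left(-18 + b\right)$ ($Z{\left(b \right)} = -3 + \left(b + b\right) \left(b - 18\right) = -3 + 2 b \left(-18 + b\right)$)
$l{\left(O \right)} = -3 - 36 O + 2 O^{2}$
$a{\left(f \right)} = - \frac{2 f}{587}$ ($a{\left(f \right)} = \frac{f + f}{-198 - 389} = \frac{2 f}{-587} = 2 f \left(- \frac{1}{587}\right) = - \frac{2 f}{587}$)
$a{\left(-945 \right)} + l{\left(983 \right)} = \left(- \frac{2}{587}\right) \left(-945\right) - \left(35391 - 1932578\right) = \frac{1890}{587} - -1897187 = \frac{1890}{587} + 1897187 = \frac{1113650659}{587}$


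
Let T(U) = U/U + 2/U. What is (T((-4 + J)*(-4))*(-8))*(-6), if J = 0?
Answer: 54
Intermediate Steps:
T(U) = 1 + 2/U
(T((-4 + J)*(-4))*(-8))*(-6) = (((2 + (-4 + 0)*(-4))/(((-4 + 0)*(-4))))*(-8))*(-6) = (((2 - 4*(-4))/((-4*(-4))))*(-8))*(-6) = (((2 + 16)/16)*(-8))*(-6) = (((1/16)*18)*(-8))*(-6) = ((9/8)*(-8))*(-6) = -9*(-6) = 54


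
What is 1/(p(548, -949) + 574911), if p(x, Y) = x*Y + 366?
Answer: 1/55225 ≈ 1.8108e-5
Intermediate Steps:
p(x, Y) = 366 + Y*x (p(x, Y) = Y*x + 366 = 366 + Y*x)
1/(p(548, -949) + 574911) = 1/((366 - 949*548) + 574911) = 1/((366 - 520052) + 574911) = 1/(-519686 + 574911) = 1/55225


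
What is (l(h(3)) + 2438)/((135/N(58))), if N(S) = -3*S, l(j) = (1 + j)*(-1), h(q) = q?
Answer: -141172/45 ≈ -3137.2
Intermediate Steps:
l(j) = -1 - j
(l(h(3)) + 2438)/((135/N(58))) = ((-1 - 1*3) + 2438)/((135/((-3*58)))) = ((-1 - 3) + 2438)/((135/(-174))) = (-4 + 2438)/((135*(-1/174))) = 2434/(-45/58) = 2434*(-58/45) = -141172/45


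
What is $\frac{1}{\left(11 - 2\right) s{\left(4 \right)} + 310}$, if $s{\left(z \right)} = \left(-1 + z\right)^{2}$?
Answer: $\frac{1}{391} \approx 0.0025575$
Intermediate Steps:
$\frac{1}{\left(11 - 2\right) s{\left(4 \right)} + 310} = \frac{1}{\left(11 - 2\right) \left(-1 + 4\right)^{2} + 310} = \frac{1}{9 \cdot 3^{2} + 310} = \frac{1}{9 \cdot 9 + 310} = \frac{1}{81 + 310} = \frac{1}{391}$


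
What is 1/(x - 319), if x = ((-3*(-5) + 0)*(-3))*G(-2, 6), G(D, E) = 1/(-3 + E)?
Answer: -1/334 ≈ -0.0029940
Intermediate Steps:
x = -15 (x = ((-3*(-5) + 0)*(-3))/(-3 + 6) = ((15 + 0)*(-3))/3 = (15*(-3))*(1/3) = -45*1/3 = -15)
1/(x - 319) = 1/(-15 - 319) = 1/(-334) = -1/334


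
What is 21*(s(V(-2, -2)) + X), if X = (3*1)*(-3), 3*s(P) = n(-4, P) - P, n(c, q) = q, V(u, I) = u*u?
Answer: -189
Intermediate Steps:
V(u, I) = u²
s(P) = 0 (s(P) = (P - P)/3 = (⅓)*0 = 0)
X = -9 (X = 3*(-3) = -9)
21*(s(V(-2, -2)) + X) = 21*(0 - 9) = 21*(-9) = -189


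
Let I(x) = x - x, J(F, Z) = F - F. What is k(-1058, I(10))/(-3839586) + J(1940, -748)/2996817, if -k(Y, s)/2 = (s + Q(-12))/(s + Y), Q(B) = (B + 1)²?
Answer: -121/2031140994 ≈ -5.9572e-8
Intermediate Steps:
J(F, Z) = 0
I(x) = 0
Q(B) = (1 + B)²
k(Y, s) = -2*(121 + s)/(Y + s) (k(Y, s) = -2*(s + (1 - 12)²)/(s + Y) = -2*(s + (-11)²)/(Y + s) = -2*(s + 121)/(Y + s) = -2*(121 + s)/(Y + s))
k(-1058, I(10))/(-3839586) + J(1940, -748)/2996817 = (2*(-121 - 1*0)/(-1058 + 0))/(-3839586) + 0/2996817 = (2*(-121 + 0)/(-1058))*(-1/3839586) + 0*(1/2996817) = (2*(-1/1058)*(-121))*(-1/3839586) + 0 = (121/529)*(-1/3839586) + 0 = -121/2031140994 + 0 = -121/2031140994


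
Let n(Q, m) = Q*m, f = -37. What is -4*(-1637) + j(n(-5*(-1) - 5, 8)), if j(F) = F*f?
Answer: 6548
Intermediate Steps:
j(F) = -37*F (j(F) = F*(-37) = -37*F)
-4*(-1637) + j(n(-5*(-1) - 5, 8)) = -4*(-1637) - 37*(-5*(-1) - 5)*8 = 6548 - 37*(5 - 5)*8 = 6548 - 0*8 = 6548 - 37*0 = 6548 + 0 = 6548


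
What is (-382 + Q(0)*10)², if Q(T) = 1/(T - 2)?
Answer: 149769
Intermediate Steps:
Q(T) = 1/(-2 + T)
(-382 + Q(0)*10)² = (-382 + 10/(-2 + 0))² = (-382 + 10/(-2))² = (-382 - ½*10)² = (-382 - 5)² = (-387)² = 149769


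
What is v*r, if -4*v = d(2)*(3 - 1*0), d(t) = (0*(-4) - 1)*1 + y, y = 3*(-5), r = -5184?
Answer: -62208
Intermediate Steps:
y = -15
d(t) = -16 (d(t) = (0*(-4) - 1)*1 - 15 = (0 - 1)*1 - 15 = -1*1 - 15 = -1 - 15 = -16)
v = 12 (v = -(-4)*(3 - 1*0) = -(-4)*(3 + 0) = -(-4)*3 = -¼*(-48) = 12)
v*r = 12*(-5184) = -62208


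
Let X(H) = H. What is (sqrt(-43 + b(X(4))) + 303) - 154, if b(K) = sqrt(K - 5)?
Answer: 149 + sqrt(-43 + I) ≈ 149.08 + 6.5579*I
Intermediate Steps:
b(K) = sqrt(-5 + K)
(sqrt(-43 + b(X(4))) + 303) - 154 = (sqrt(-43 + sqrt(-5 + 4)) + 303) - 154 = (sqrt(-43 + sqrt(-1)) + 303) - 154 = (sqrt(-43 + I) + 303) - 154 = (303 + sqrt(-43 + I)) - 154 = 149 + sqrt(-43 + I)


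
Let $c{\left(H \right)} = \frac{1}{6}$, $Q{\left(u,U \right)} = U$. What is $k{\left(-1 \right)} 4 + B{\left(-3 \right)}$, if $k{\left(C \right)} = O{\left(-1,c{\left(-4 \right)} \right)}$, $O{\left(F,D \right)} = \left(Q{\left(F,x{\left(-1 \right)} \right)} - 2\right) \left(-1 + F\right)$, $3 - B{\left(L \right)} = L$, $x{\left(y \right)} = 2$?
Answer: $6$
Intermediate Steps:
$c{\left(H \right)} = \frac{1}{6}$
$B{\left(L \right)} = 3 - L$
$O{\left(F,D \right)} = 0$ ($O{\left(F,D \right)} = \left(2 - 2\right) \left(-1 + F\right) = 0 \left(-1 + F\right) = 0$)
$k{\left(C \right)} = 0$
$k{\left(-1 \right)} 4 + B{\left(-3 \right)} = 0 \cdot 4 + \left(3 - -3\right) = 0 + \left(3 + 3\right) = 0 + 6 = 6$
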